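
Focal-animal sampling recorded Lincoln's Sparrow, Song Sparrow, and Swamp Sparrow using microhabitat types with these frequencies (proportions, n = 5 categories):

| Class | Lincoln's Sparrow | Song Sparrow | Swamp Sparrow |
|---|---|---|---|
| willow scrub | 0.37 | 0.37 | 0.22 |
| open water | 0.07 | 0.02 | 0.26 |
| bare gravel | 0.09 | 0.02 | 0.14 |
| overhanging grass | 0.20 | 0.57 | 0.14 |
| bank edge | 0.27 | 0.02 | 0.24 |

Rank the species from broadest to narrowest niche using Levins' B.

Swamp Sparrow > Lincoln's Sparrow > Song Sparrow

Σp_Lincᵢ² = 0.37² + 0.07² + 0.09² + 0.20² + 0.27² = 0.1369 + 0.0049 + 0.0081 + 0.0400 + 0.0729 = 0.2628
B_Linc = 1 / 0.2628 = 3.8052
Σp_Songᵢ² = 0.37² + 0.02² + 0.02² + 0.57² + 0.02² = 0.1369 + 0.0004 + 0.0004 + 0.3249 + 0.0004 = 0.4630
B_Song = 1 / 0.4630 = 2.1598
Σp_Swamᵢ² = 0.22² + 0.26² + 0.14² + 0.14² + 0.24² = 0.0484 + 0.0676 + 0.0196 + 0.0196 + 0.0576 = 0.2128
B_Swam = 1 / 0.2128 = 4.6992
Ranking by B (broadest → narrowest): Swamp Sparrow (4.70) > Lincoln's Sparrow (3.81) > Song Sparrow (2.16)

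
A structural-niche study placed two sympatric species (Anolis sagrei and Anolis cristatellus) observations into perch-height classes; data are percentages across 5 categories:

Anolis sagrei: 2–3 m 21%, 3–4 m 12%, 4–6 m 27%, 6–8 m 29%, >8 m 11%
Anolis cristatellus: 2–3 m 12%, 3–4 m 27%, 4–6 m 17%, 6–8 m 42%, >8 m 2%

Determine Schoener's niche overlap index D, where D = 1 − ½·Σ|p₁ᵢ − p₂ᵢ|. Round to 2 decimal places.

0.72

Convert percentages to proportions (divide by 100).
Σ|p₁ᵢ − p₂ᵢ| = 0.09 + 0.15 + 0.10 + 0.13 + 0.09 = 0.56
D = 1 − ½ × 0.56 = 1 − 0.280 = 0.7200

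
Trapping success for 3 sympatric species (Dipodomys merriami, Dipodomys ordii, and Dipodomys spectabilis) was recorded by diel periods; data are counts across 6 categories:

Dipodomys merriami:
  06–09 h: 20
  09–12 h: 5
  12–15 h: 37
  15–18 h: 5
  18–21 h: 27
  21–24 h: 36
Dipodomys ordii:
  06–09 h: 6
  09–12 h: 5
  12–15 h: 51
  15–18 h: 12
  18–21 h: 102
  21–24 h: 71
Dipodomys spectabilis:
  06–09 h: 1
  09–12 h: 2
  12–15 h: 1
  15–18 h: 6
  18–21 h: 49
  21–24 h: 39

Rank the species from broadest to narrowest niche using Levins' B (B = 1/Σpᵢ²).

Proportions for Dipodomys merriami (n=130): 20/130=0.1538, 5/130=0.0385, 37/130=0.2846, 5/130=0.0385, 27/130=0.2077, 36/130=0.2769
Proportions for Dipodomys ordii (n=247): 6/247=0.0243, 5/247=0.0202, 51/247=0.2065, 12/247=0.0486, 102/247=0.4130, 71/247=0.2874
Proportions for Dipodomys spectabilis (n=98): 1/98=0.0102, 2/98=0.0204, 1/98=0.0102, 6/98=0.0612, 49/98=0.5000, 39/98=0.3980
Σp_merrᵢ² = 0.1538² + 0.0385² + 0.2846² + 0.0385² + 0.2077² + 0.2769² = 0.023654 + 0.001482 + 0.080997 + 0.001482 + 0.043139 + 0.076674 = 0.227428
B_merr = 1 / 0.227428 = 4.3970
Σp_ordiᵢ² = 0.0243² + 0.0202² + 0.2065² + 0.0486² + 0.4130² + 0.2874² = 0.000590 + 0.000408 + 0.042642 + 0.002362 + 0.170569 + 0.082599 = 0.299170
B_ordi = 1 / 0.299170 = 3.3426
Σp_specᵢ² = 0.0102² + 0.0204² + 0.0102² + 0.0612² + 0.5000² + 0.3980² = 0.000104 + 0.000416 + 0.000104 + 0.003745 + 0.250000 + 0.158404 = 0.412773
B_spec = 1 / 0.412773 = 2.4226
Ranking by B (broadest → narrowest): Dipodomys merriami (4.40) > Dipodomys ordii (3.34) > Dipodomys spectabilis (2.42)

Dipodomys merriami > Dipodomys ordii > Dipodomys spectabilis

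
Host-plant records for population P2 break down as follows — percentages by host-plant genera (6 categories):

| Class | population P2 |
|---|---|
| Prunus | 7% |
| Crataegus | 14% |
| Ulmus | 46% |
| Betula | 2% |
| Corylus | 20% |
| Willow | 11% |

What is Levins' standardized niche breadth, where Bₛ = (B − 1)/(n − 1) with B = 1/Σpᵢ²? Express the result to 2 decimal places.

0.49

Convert percentages to proportions (divide by 100).
Σpᵢ² = 0.07² + 0.14² + 0.46² + 0.02² + 0.20² + 0.11² = 0.0049 + 0.0196 + 0.2116 + 0.0004 + 0.0400 + 0.0121 = 0.2886
B = 1 / 0.2886 = 3.4650
Bₛ = (B − 1)/(n − 1) = (3.4650 − 1)/(6 − 1) = 2.4650/5 = 0.4930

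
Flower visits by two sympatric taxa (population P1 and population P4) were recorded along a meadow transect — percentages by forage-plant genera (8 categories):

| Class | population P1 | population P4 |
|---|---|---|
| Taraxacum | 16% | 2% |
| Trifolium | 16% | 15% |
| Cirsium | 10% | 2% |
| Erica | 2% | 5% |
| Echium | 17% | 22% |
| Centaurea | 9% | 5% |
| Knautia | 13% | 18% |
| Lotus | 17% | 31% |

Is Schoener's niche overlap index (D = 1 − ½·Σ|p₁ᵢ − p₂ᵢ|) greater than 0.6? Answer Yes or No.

Convert percentages to proportions (divide by 100).
Σ|p₁ᵢ − p₂ᵢ| = 0.14 + 0.01 + 0.08 + 0.03 + 0.05 + 0.04 + 0.05 + 0.14 = 0.54
D = 1 − ½ × 0.54 = 1 − 0.270 = 0.7300
D = 0.7300 > 0.6 → Yes.

Yes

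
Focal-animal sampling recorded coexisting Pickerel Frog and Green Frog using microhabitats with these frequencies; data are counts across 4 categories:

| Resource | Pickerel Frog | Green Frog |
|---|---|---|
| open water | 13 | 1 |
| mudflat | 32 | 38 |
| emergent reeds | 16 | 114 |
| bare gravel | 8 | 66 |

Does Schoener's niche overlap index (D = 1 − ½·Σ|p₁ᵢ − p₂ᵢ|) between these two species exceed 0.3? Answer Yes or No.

Yes

Proportions for Pickerel Frog (n=69): 13/69=0.1884, 32/69=0.4638, 16/69=0.2319, 8/69=0.1159
Proportions for Green Frog (n=219): 1/219=0.0046, 38/219=0.1735, 114/219=0.5205, 66/219=0.3014
Σ|p₁ᵢ − p₂ᵢ| = 0.1838 + 0.2903 + 0.2886 + 0.1855 = 0.9482
D = 1 − ½ × 0.9482 = 1 − 0.47410 = 0.52590
D = 0.52590 > 0.3 → Yes.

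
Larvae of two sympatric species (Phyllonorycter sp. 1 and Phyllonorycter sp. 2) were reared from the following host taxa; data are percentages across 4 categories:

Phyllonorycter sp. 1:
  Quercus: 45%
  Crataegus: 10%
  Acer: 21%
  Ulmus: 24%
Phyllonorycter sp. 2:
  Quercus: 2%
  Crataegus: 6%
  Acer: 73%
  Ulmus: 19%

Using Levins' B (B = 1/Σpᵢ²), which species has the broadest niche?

Convert percentages to proportions (divide by 100).
Σp_1ᵢ² = 0.45² + 0.10² + 0.21² + 0.24² = 0.2025 + 0.0100 + 0.0441 + 0.0576 = 0.3142
B_1 = 1 / 0.3142 = 3.1827
Σp_2ᵢ² = 0.02² + 0.06² + 0.73² + 0.19² = 0.0004 + 0.0036 + 0.5329 + 0.0361 = 0.5730
B_2 = 1 / 0.5730 = 1.7452
Highest B → broadest niche (most generalist): Phyllonorycter sp. 1 (B = 3.18).

Phyllonorycter sp. 1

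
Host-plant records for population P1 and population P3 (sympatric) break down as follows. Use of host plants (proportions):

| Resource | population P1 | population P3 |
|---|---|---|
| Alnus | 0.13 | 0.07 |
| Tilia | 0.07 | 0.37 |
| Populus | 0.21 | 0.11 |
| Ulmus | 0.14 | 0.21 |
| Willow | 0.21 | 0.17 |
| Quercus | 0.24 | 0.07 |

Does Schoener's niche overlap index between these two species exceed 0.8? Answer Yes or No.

Σ|p₁ᵢ − p₂ᵢ| = 0.06 + 0.30 + 0.10 + 0.07 + 0.04 + 0.17 = 0.74
D = 1 − ½ × 0.74 = 1 − 0.370 = 0.6300
D = 0.6300 < 0.8 → No.

No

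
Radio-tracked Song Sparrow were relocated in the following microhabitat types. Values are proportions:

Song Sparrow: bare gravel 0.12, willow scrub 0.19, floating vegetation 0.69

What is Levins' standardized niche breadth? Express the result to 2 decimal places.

0.45

Σpᵢ² = 0.12² + 0.19² + 0.69² = 0.0144 + 0.0361 + 0.4761 = 0.5266
B = 1 / 0.5266 = 1.8990
Bₛ = (B − 1)/(n − 1) = (1.8990 − 1)/(3 − 1) = 0.8990/2 = 0.4495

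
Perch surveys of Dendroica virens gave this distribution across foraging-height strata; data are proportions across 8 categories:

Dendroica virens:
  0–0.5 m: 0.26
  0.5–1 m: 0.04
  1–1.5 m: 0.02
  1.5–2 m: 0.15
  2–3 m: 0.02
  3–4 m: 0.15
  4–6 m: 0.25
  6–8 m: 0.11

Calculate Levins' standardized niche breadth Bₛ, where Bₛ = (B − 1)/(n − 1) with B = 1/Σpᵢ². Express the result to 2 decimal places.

0.61

Σpᵢ² = 0.26² + 0.04² + 0.02² + 0.15² + 0.02² + 0.15² + 0.25² + 0.11² = 0.0676 + 0.0016 + 0.0004 + 0.0225 + 0.0004 + 0.0225 + 0.0625 + 0.0121 = 0.1896
B = 1 / 0.1896 = 5.2743
Bₛ = (B − 1)/(n − 1) = (5.2743 − 1)/(8 − 1) = 4.2743/7 = 0.6106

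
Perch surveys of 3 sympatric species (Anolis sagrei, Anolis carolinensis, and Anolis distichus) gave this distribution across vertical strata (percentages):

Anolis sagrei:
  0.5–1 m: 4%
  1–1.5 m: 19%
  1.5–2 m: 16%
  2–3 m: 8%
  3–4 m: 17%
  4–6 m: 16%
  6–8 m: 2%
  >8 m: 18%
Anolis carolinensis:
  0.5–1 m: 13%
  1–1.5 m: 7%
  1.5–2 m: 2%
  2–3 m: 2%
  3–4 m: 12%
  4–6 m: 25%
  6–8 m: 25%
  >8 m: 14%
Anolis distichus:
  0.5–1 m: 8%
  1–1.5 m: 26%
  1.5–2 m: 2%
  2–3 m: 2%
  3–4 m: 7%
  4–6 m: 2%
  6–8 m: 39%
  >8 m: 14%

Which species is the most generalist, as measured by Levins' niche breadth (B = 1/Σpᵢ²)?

Convert percentages to proportions (divide by 100).
Σp_sagrᵢ² = 0.04² + 0.19² + 0.16² + 0.08² + 0.17² + 0.16² + 0.02² + 0.18² = 0.0016 + 0.0361 + 0.0256 + 0.0064 + 0.0289 + 0.0256 + 0.0004 + 0.0324 = 0.1570
B_sagr = 1 / 0.1570 = 6.3694
Σp_caroᵢ² = 0.13² + 0.07² + 0.02² + 0.02² + 0.12² + 0.25² + 0.25² + 0.14² = 0.0169 + 0.0049 + 0.0004 + 0.0004 + 0.0144 + 0.0625 + 0.0625 + 0.0196 = 0.1816
B_caro = 1 / 0.1816 = 5.5066
Σp_distᵢ² = 0.08² + 0.26² + 0.02² + 0.02² + 0.07² + 0.02² + 0.39² + 0.14² = 0.0064 + 0.0676 + 0.0004 + 0.0004 + 0.0049 + 0.0004 + 0.1521 + 0.0196 = 0.2518
B_dist = 1 / 0.2518 = 3.9714
Highest B → broadest niche (most generalist): Anolis sagrei (B = 6.37).

Anolis sagrei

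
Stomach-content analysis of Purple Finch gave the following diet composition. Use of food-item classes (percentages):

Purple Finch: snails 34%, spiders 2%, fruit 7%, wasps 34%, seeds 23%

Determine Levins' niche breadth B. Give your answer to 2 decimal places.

3.46

Convert percentages to proportions (divide by 100).
Σpᵢ² = 0.34² + 0.02² + 0.07² + 0.34² + 0.23² = 0.1156 + 0.0004 + 0.0049 + 0.1156 + 0.0529 = 0.2894
B = 1 / 0.2894 = 3.4554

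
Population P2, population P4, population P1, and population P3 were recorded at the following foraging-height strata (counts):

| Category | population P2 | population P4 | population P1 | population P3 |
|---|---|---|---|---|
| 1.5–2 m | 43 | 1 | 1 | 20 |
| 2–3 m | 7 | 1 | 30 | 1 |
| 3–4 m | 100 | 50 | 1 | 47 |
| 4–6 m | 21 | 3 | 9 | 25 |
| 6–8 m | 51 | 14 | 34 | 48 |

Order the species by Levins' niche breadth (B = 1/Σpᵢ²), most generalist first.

Proportions for population P2 (n=222): 43/222=0.1937, 7/222=0.0315, 100/222=0.4505, 21/222=0.0946, 51/222=0.2297
Proportions for population P4 (n=69): 1/69=0.0145, 1/69=0.0145, 50/69=0.7246, 3/69=0.0435, 14/69=0.2029
Proportions for population P1 (n=75): 1/75=0.0133, 30/75=0.4000, 1/75=0.0133, 9/75=0.1200, 34/75=0.4533
Proportions for population P3 (n=141): 20/141=0.1418, 1/141=0.0071, 47/141=0.3333, 25/141=0.1773, 48/141=0.3404
Σp_P2ᵢ² = 0.1937² + 0.0315² + 0.4505² + 0.0946² + 0.2297² = 0.037520 + 0.000992 + 0.202950 + 0.008949 + 0.052762 = 0.303173
B_P2 = 1 / 0.303173 = 3.2984
Σp_P4ᵢ² = 0.0145² + 0.0145² + 0.7246² + 0.0435² + 0.2029² = 0.000210 + 0.000210 + 0.525045 + 0.001892 + 0.041168 = 0.568525
B_P4 = 1 / 0.568525 = 1.7589
Σp_P1ᵢ² = 0.0133² + 0.4000² + 0.0133² + 0.1200² + 0.4533² = 0.000177 + 0.160000 + 0.000177 + 0.014400 + 0.205481 = 0.380235
B_P1 = 1 / 0.380235 = 2.6300
Σp_P3ᵢ² = 0.1418² + 0.0071² + 0.3333² + 0.1773² + 0.3404² = 0.020107 + 0.000050 + 0.111089 + 0.031435 + 0.115872 = 0.278553
B_P3 = 1 / 0.278553 = 3.5900
Ranking by B (broadest → narrowest): population P3 (3.59) > population P2 (3.30) > population P1 (2.63) > population P4 (1.76)

population P3 > population P2 > population P1 > population P4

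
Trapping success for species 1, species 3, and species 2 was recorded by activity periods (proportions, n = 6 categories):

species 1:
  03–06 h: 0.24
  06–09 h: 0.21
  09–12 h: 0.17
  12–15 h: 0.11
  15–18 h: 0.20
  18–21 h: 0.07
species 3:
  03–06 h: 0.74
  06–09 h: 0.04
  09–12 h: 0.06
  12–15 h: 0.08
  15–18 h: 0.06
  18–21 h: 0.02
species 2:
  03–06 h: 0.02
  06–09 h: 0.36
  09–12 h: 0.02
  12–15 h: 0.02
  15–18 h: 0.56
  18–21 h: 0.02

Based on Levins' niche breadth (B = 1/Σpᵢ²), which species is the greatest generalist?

species 1

Σp_1ᵢ² = 0.24² + 0.21² + 0.17² + 0.11² + 0.20² + 0.07² = 0.0576 + 0.0441 + 0.0289 + 0.0121 + 0.0400 + 0.0049 = 0.1876
B_1 = 1 / 0.1876 = 5.3305
Σp_3ᵢ² = 0.74² + 0.04² + 0.06² + 0.08² + 0.06² + 0.02² = 0.5476 + 0.0016 + 0.0036 + 0.0064 + 0.0036 + 0.0004 = 0.5632
B_3 = 1 / 0.5632 = 1.7756
Σp_2ᵢ² = 0.02² + 0.36² + 0.02² + 0.02² + 0.56² + 0.02² = 0.0004 + 0.1296 + 0.0004 + 0.0004 + 0.3136 + 0.0004 = 0.4448
B_2 = 1 / 0.4448 = 2.2482
Highest B → broadest niche (most generalist): species 1 (B = 5.33).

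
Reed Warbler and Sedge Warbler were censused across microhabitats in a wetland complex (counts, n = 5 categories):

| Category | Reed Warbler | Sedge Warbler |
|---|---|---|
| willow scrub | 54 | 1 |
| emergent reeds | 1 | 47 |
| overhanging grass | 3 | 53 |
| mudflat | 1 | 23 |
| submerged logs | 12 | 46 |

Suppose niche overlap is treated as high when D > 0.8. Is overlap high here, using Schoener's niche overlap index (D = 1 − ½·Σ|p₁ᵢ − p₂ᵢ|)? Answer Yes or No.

No

Proportions for Reed Warbler (n=71): 54/71=0.7606, 1/71=0.0141, 3/71=0.0423, 1/71=0.0141, 12/71=0.1690
Proportions for Sedge Warbler (n=170): 1/170=0.0059, 47/170=0.2765, 53/170=0.3118, 23/170=0.1353, 46/170=0.2706
Σ|p₁ᵢ − p₂ᵢ| = 0.7547 + 0.2624 + 0.2695 + 0.1212 + 0.1016 = 1.5094
D = 1 − ½ × 1.5094 = 1 − 0.75470 = 0.24530
D = 0.24530 < 0.8 → No.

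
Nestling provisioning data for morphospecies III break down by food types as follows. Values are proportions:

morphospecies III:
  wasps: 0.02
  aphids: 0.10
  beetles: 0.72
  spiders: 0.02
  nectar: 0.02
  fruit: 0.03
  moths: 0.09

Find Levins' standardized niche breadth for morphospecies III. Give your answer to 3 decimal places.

Σpᵢ² = 0.02² + 0.10² + 0.72² + 0.02² + 0.02² + 0.03² + 0.09² = 0.0004 + 0.0100 + 0.5184 + 0.0004 + 0.0004 + 0.0009 + 0.0081 = 0.5386
B = 1 / 0.5386 = 1.85667
Bₛ = (B − 1)/(n − 1) = (1.85667 − 1)/(7 − 1) = 0.85667/6 = 0.14278

0.143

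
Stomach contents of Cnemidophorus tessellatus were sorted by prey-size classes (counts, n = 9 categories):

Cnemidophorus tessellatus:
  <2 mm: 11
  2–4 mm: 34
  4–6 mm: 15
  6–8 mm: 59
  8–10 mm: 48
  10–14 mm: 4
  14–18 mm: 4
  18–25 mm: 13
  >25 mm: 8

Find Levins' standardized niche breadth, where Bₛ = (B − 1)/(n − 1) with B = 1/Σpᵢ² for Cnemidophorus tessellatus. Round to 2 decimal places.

0.51

Proportions for Cnemidophorus tessellatus (n=196): 11/196=0.0561, 34/196=0.1735, 15/196=0.0765, 59/196=0.3010, 48/196=0.2449, 4/196=0.0204, 4/196=0.0204, 13/196=0.0663, 8/196=0.0408
Σpᵢ² = 0.0561² + 0.1735² + 0.0765² + 0.3010² + 0.2449² + 0.0204² + 0.0204² + 0.0663² + 0.0408² = 0.003147 + 0.030102 + 0.005852 + 0.090601 + 0.059976 + 0.000416 + 0.000416 + 0.004396 + 0.001665 = 0.196571
B = 1 / 0.196571 = 5.0872
Bₛ = (B − 1)/(n − 1) = (5.0872 − 1)/(9 − 1) = 4.0872/8 = 0.5109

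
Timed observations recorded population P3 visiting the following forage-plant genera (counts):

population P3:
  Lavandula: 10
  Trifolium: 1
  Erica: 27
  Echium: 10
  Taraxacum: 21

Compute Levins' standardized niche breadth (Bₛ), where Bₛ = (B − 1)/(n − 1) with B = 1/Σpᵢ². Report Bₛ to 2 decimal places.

0.62

Proportions for population P3 (n=69): 10/69=0.1449, 1/69=0.0145, 27/69=0.3913, 10/69=0.1449, 21/69=0.3043
Σpᵢ² = 0.1449² + 0.0145² + 0.3913² + 0.1449² + 0.3043² = 0.020996 + 0.000210 + 0.153116 + 0.020996 + 0.092598 = 0.287916
B = 1 / 0.287916 = 3.4732
Bₛ = (B − 1)/(n − 1) = (3.4732 − 1)/(5 − 1) = 2.4732/4 = 0.6183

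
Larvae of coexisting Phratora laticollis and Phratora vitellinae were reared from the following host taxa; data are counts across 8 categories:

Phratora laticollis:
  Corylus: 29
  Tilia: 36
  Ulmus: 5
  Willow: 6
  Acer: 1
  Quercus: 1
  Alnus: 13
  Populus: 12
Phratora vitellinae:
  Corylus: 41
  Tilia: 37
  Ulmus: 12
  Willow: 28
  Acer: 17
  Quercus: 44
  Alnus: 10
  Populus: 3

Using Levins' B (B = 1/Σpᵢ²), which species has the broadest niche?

Phratora vitellinae

Proportions for Phratora laticollis (n=103): 29/103=0.2816, 36/103=0.3495, 5/103=0.0485, 6/103=0.0583, 1/103=0.0097, 1/103=0.0097, 13/103=0.1262, 12/103=0.1165
Proportions for Phratora vitellinae (n=192): 41/192=0.2135, 37/192=0.1927, 12/192=0.0625, 28/192=0.1458, 17/192=0.0885, 44/192=0.2292, 10/192=0.0521, 3/192=0.0156
Σp_latiᵢ² = 0.2816² + 0.3495² + 0.0485² + 0.0583² + 0.0097² + 0.0097² + 0.1262² + 0.1165² = 0.079299 + 0.122150 + 0.002352 + 0.003399 + 0.000094 + 0.000094 + 0.015926 + 0.013572 = 0.236886
B_lati = 1 / 0.236886 = 4.2214
Σp_viteᵢ² = 0.2135² + 0.1927² + 0.0625² + 0.1458² + 0.0885² + 0.2292² + 0.0521² + 0.0156² = 0.045582 + 0.037133 + 0.003906 + 0.021258 + 0.007832 + 0.052533 + 0.002714 + 0.000243 = 0.171201
B_vite = 1 / 0.171201 = 5.8411
Highest B → broadest niche (most generalist): Phratora vitellinae (B = 5.84).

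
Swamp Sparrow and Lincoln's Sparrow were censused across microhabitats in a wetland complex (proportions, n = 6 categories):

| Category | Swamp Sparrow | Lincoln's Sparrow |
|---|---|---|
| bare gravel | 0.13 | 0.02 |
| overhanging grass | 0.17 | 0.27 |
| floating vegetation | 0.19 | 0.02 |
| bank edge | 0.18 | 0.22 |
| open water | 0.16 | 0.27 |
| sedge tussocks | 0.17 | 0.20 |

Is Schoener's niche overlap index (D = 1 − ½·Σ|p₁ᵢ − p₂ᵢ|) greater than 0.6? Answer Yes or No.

Yes

Σ|p₁ᵢ − p₂ᵢ| = 0.11 + 0.10 + 0.17 + 0.04 + 0.11 + 0.03 = 0.56
D = 1 − ½ × 0.56 = 1 − 0.280 = 0.7200
D = 0.7200 > 0.6 → Yes.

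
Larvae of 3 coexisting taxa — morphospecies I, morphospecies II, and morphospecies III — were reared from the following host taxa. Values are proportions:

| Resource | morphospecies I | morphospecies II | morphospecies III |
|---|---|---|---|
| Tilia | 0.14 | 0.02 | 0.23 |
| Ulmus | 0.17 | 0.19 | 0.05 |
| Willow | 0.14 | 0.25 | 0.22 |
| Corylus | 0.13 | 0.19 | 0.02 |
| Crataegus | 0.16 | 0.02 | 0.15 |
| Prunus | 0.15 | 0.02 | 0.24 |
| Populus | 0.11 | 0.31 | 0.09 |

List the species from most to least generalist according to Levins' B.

morphospecies I > morphospecies III > morphospecies II

Σp_Iᵢ² = 0.14² + 0.17² + 0.14² + 0.13² + 0.16² + 0.15² + 0.11² = 0.0196 + 0.0289 + 0.0196 + 0.0169 + 0.0256 + 0.0225 + 0.0121 = 0.1452
B_I = 1 / 0.1452 = 6.8871
Σp_IIᵢ² = 0.02² + 0.19² + 0.25² + 0.19² + 0.02² + 0.02² + 0.31² = 0.0004 + 0.0361 + 0.0625 + 0.0361 + 0.0004 + 0.0004 + 0.0961 = 0.2320
B_II = 1 / 0.2320 = 4.3103
Σp_IIIᵢ² = 0.23² + 0.05² + 0.22² + 0.02² + 0.15² + 0.24² + 0.09² = 0.0529 + 0.0025 + 0.0484 + 0.0004 + 0.0225 + 0.0576 + 0.0081 = 0.1924
B_III = 1 / 0.1924 = 5.1975
Ranking by B (broadest → narrowest): morphospecies I (6.89) > morphospecies III (5.20) > morphospecies II (4.31)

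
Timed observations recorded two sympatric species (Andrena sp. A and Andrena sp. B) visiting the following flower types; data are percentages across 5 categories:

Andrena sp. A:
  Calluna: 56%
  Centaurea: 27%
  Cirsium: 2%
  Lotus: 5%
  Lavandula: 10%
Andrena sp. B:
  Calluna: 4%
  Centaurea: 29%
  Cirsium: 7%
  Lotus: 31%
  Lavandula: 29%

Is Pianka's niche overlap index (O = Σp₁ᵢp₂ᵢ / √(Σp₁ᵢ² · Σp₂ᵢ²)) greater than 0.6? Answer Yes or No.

No

Convert percentages to proportions (divide by 100).
Σ p₁ᵢp₂ᵢ = 0.0224 + 0.0783 + 0.0014 + 0.0155 + 0.0290 = 0.1466
Σp_1ᵢ² = 0.56² + 0.27² + 0.02² + 0.05² + 0.10² = 0.3136 + 0.0729 + 0.0004 + 0.0025 + 0.0100 = 0.3994
Σp_2ᵢ² = 0.04² + 0.29² + 0.07² + 0.31² + 0.29² = 0.0016 + 0.0841 + 0.0049 + 0.0961 + 0.0841 = 0.2708
O = 0.1466 / √(0.3994 × 0.2708) = 0.1466 / 0.32887 = 0.4458
O = 0.4458 < 0.6 → No.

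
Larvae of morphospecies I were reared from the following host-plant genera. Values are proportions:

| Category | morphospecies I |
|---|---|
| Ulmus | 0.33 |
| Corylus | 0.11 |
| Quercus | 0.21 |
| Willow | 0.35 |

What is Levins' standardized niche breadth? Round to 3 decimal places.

0.826

Σpᵢ² = 0.33² + 0.11² + 0.21² + 0.35² = 0.1089 + 0.0121 + 0.0441 + 0.1225 = 0.2876
B = 1 / 0.2876 = 3.47705
Bₛ = (B − 1)/(n − 1) = (3.47705 − 1)/(4 − 1) = 2.47705/3 = 0.82568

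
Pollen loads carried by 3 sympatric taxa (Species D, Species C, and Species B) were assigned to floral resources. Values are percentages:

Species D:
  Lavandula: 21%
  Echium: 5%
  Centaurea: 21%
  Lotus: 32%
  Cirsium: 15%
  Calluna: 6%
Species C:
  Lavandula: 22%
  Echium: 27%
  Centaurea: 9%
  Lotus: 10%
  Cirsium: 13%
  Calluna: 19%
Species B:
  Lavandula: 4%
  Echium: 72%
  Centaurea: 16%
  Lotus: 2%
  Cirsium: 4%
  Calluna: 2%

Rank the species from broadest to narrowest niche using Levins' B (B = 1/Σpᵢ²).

Species C > Species D > Species B

Convert percentages to proportions (divide by 100).
Σp_Dᵢ² = 0.21² + 0.05² + 0.21² + 0.32² + 0.15² + 0.06² = 0.0441 + 0.0025 + 0.0441 + 0.1024 + 0.0225 + 0.0036 = 0.2192
B_D = 1 / 0.2192 = 4.5620
Σp_Cᵢ² = 0.22² + 0.27² + 0.09² + 0.10² + 0.13² + 0.19² = 0.0484 + 0.0729 + 0.0081 + 0.0100 + 0.0169 + 0.0361 = 0.1924
B_C = 1 / 0.1924 = 5.1975
Σp_Bᵢ² = 0.04² + 0.72² + 0.16² + 0.02² + 0.04² + 0.02² = 0.0016 + 0.5184 + 0.0256 + 0.0004 + 0.0016 + 0.0004 = 0.5480
B_B = 1 / 0.5480 = 1.8248
Ranking by B (broadest → narrowest): Species C (5.20) > Species D (4.56) > Species B (1.82)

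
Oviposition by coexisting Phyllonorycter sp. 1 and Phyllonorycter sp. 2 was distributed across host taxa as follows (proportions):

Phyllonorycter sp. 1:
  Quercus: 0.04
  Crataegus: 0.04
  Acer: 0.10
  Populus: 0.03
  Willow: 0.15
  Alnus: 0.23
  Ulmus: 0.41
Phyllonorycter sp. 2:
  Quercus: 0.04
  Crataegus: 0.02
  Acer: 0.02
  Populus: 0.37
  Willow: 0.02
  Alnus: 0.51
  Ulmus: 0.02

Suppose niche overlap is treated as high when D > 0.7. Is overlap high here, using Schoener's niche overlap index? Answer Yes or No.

Σ|p₁ᵢ − p₂ᵢ| = 0.00 + 0.02 + 0.08 + 0.34 + 0.13 + 0.28 + 0.39 = 1.24
D = 1 − ½ × 1.24 = 1 − 0.620 = 0.3800
D = 0.3800 < 0.7 → No.

No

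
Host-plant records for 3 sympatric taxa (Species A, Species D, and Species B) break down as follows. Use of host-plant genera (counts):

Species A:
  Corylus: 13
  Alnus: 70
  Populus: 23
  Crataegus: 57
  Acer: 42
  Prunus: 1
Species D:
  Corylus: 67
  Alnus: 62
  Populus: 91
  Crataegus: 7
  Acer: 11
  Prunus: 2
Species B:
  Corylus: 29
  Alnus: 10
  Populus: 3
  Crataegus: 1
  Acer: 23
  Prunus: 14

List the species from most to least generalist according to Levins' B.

Proportions for Species A (n=206): 13/206=0.0631, 70/206=0.3398, 23/206=0.1117, 57/206=0.2767, 42/206=0.2039, 1/206=0.0049
Proportions for Species D (n=240): 67/240=0.2792, 62/240=0.2583, 91/240=0.3792, 7/240=0.0292, 11/240=0.0458, 2/240=0.0083
Proportions for Species B (n=80): 29/80=0.3625, 10/80=0.1250, 3/80=0.0375, 1/80=0.0125, 23/80=0.2875, 14/80=0.1750
Σp_Aᵢ² = 0.0631² + 0.3398² + 0.1117² + 0.2767² + 0.2039² + 0.0049² = 0.003982 + 0.115464 + 0.012477 + 0.076563 + 0.041575 + 0.000024 = 0.250085
B_A = 1 / 0.250085 = 3.9986
Σp_Dᵢ² = 0.2792² + 0.2583² + 0.3792² + 0.0292² + 0.0458² + 0.0083² = 0.077953 + 0.066719 + 0.143793 + 0.000853 + 0.002098 + 0.000069 = 0.291485
B_D = 1 / 0.291485 = 3.4307
Σp_Bᵢ² = 0.3625² + 0.1250² + 0.0375² + 0.0125² + 0.2875² + 0.1750² = 0.131406 + 0.015625 + 0.001406 + 0.000156 + 0.082656 + 0.030625 = 0.261874
B_B = 1 / 0.261874 = 3.8186
Ranking by B (broadest → narrowest): Species A (4.00) > Species B (3.82) > Species D (3.43)

Species A > Species B > Species D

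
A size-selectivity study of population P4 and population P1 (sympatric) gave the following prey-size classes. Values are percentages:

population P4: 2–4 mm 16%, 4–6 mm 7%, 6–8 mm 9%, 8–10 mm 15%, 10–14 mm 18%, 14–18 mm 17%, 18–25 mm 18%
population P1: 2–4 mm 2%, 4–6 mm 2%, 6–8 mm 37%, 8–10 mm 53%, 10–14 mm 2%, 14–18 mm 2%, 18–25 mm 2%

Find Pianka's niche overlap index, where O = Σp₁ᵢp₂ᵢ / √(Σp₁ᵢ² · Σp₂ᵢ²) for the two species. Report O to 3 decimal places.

Convert percentages to proportions (divide by 100).
Σ p₁ᵢp₂ᵢ = 0.0032 + 0.0014 + 0.0333 + 0.0795 + 0.0036 + 0.0034 + 0.0036 = 0.1280
Σp_1ᵢ² = 0.16² + 0.07² + 0.09² + 0.15² + 0.18² + 0.17² + 0.18² = 0.0256 + 0.0049 + 0.0081 + 0.0225 + 0.0324 + 0.0289 + 0.0324 = 0.1548
Σp_2ᵢ² = 0.02² + 0.02² + 0.37² + 0.53² + 0.02² + 0.02² + 0.02² = 0.0004 + 0.0004 + 0.1369 + 0.2809 + 0.0004 + 0.0004 + 0.0004 = 0.4198
O = 0.1280 / √(0.1548 × 0.4198) = 0.1280 / 0.254922 = 0.50211

0.502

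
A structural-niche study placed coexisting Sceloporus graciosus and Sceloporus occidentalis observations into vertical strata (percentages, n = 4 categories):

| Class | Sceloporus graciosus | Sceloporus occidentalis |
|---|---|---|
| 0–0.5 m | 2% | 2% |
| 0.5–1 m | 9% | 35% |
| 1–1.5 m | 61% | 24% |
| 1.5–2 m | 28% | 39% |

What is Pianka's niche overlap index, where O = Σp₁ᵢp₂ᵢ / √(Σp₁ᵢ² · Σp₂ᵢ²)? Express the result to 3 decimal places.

0.736

Convert percentages to proportions (divide by 100).
Σ p₁ᵢp₂ᵢ = 0.0004 + 0.0315 + 0.1464 + 0.1092 = 0.2875
Σp_1ᵢ² = 0.02² + 0.09² + 0.61² + 0.28² = 0.0004 + 0.0081 + 0.3721 + 0.0784 = 0.4590
Σp_2ᵢ² = 0.02² + 0.35² + 0.24² + 0.39² = 0.0004 + 0.1225 + 0.0576 + 0.1521 = 0.3326
O = 0.2875 / √(0.4590 × 0.3326) = 0.2875 / 0.390722 = 0.73582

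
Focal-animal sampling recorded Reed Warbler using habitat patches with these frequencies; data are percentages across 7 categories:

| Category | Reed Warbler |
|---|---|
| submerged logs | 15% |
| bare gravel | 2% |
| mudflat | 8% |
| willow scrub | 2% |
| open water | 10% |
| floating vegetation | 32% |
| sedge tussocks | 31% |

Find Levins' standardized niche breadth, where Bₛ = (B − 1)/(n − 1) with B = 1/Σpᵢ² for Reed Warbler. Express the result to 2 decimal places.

0.53

Convert percentages to proportions (divide by 100).
Σpᵢ² = 0.15² + 0.02² + 0.08² + 0.02² + 0.10² + 0.32² + 0.31² = 0.0225 + 0.0004 + 0.0064 + 0.0004 + 0.0100 + 0.1024 + 0.0961 = 0.2382
B = 1 / 0.2382 = 4.1982
Bₛ = (B − 1)/(n − 1) = (4.1982 − 1)/(7 − 1) = 3.1982/6 = 0.5330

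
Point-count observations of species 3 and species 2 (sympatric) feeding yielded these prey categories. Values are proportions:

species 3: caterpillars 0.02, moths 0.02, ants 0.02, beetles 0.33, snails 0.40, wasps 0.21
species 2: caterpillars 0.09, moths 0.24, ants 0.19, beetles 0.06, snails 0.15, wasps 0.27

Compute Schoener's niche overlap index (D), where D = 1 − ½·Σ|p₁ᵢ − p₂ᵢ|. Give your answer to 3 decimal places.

0.480

Σ|p₁ᵢ − p₂ᵢ| = 0.07 + 0.22 + 0.17 + 0.27 + 0.25 + 0.06 = 1.04
D = 1 − ½ × 1.04 = 1 − 0.520 = 0.48000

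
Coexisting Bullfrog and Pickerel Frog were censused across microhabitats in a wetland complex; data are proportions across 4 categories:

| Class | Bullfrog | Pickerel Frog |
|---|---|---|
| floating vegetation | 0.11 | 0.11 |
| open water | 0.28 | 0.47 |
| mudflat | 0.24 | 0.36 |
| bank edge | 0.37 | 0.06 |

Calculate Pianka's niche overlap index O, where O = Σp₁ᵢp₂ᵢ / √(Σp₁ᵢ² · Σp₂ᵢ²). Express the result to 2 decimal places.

Σ p₁ᵢp₂ᵢ = 0.0121 + 0.1316 + 0.0864 + 0.0222 = 0.2523
Σp_1ᵢ² = 0.11² + 0.28² + 0.24² + 0.37² = 0.0121 + 0.0784 + 0.0576 + 0.1369 = 0.2850
Σp_2ᵢ² = 0.11² + 0.47² + 0.36² + 0.06² = 0.0121 + 0.2209 + 0.1296 + 0.0036 = 0.3662
O = 0.2523 / √(0.2850 × 0.3662) = 0.2523 / 0.32306 = 0.7810

0.78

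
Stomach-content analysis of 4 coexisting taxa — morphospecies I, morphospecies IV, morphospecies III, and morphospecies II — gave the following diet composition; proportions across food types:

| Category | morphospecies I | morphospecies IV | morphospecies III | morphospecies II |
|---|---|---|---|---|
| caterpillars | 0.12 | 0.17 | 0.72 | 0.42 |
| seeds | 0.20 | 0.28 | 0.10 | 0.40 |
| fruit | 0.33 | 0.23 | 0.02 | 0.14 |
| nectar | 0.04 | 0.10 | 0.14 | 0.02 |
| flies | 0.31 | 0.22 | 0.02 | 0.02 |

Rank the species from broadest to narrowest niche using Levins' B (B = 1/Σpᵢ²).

Σp_Iᵢ² = 0.12² + 0.20² + 0.33² + 0.04² + 0.31² = 0.0144 + 0.0400 + 0.1089 + 0.0016 + 0.0961 = 0.2610
B_I = 1 / 0.2610 = 3.8314
Σp_IVᵢ² = 0.17² + 0.28² + 0.23² + 0.10² + 0.22² = 0.0289 + 0.0784 + 0.0529 + 0.0100 + 0.0484 = 0.2186
B_IV = 1 / 0.2186 = 4.5746
Σp_IIIᵢ² = 0.72² + 0.10² + 0.02² + 0.14² + 0.02² = 0.5184 + 0.0100 + 0.0004 + 0.0196 + 0.0004 = 0.5488
B_III = 1 / 0.5488 = 1.8222
Σp_IIᵢ² = 0.42² + 0.40² + 0.14² + 0.02² + 0.02² = 0.1764 + 0.1600 + 0.0196 + 0.0004 + 0.0004 = 0.3568
B_II = 1 / 0.3568 = 2.8027
Ranking by B (broadest → narrowest): morphospecies IV (4.57) > morphospecies I (3.83) > morphospecies II (2.80) > morphospecies III (1.82)

morphospecies IV > morphospecies I > morphospecies II > morphospecies III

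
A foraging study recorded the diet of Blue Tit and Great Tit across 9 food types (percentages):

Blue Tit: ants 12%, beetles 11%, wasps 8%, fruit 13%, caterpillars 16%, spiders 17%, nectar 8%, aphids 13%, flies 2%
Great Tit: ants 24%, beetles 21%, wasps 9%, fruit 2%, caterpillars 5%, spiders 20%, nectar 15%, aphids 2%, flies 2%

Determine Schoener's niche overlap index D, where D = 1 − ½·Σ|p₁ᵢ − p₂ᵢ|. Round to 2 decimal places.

0.67

Convert percentages to proportions (divide by 100).
Σ|p₁ᵢ − p₂ᵢ| = 0.12 + 0.10 + 0.01 + 0.11 + 0.11 + 0.03 + 0.07 + 0.11 + 0.00 = 0.66
D = 1 − ½ × 0.66 = 1 − 0.330 = 0.6700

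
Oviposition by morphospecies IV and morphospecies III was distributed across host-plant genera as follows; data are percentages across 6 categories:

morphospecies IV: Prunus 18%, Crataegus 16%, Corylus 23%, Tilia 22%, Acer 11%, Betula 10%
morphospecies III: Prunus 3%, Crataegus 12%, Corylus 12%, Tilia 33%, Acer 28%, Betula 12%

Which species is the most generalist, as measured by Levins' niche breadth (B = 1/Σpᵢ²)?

Convert percentages to proportions (divide by 100).
Σp_IVᵢ² = 0.18² + 0.16² + 0.23² + 0.22² + 0.11² + 0.10² = 0.0324 + 0.0256 + 0.0529 + 0.0484 + 0.0121 + 0.0100 = 0.1814
B_IV = 1 / 0.1814 = 5.5127
Σp_IIIᵢ² = 0.03² + 0.12² + 0.12² + 0.33² + 0.28² + 0.12² = 0.0009 + 0.0144 + 0.0144 + 0.1089 + 0.0784 + 0.0144 = 0.2314
B_III = 1 / 0.2314 = 4.3215
Highest B → broadest niche (most generalist): morphospecies IV (B = 5.51).

morphospecies IV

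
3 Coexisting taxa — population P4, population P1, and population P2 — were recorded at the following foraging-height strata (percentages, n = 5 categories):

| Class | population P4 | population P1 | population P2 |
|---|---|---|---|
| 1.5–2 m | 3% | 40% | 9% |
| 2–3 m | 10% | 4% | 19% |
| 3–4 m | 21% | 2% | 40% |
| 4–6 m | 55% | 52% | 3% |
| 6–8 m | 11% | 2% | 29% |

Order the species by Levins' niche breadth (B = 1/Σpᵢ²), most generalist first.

Convert percentages to proportions (divide by 100).
Σp_P4ᵢ² = 0.03² + 0.10² + 0.21² + 0.55² + 0.11² = 0.0009 + 0.0100 + 0.0441 + 0.3025 + 0.0121 = 0.3696
B_P4 = 1 / 0.3696 = 2.7056
Σp_P1ᵢ² = 0.40² + 0.04² + 0.02² + 0.52² + 0.02² = 0.1600 + 0.0016 + 0.0004 + 0.2704 + 0.0004 = 0.4328
B_P1 = 1 / 0.4328 = 2.3105
Σp_P2ᵢ² = 0.09² + 0.19² + 0.40² + 0.03² + 0.29² = 0.0081 + 0.0361 + 0.1600 + 0.0009 + 0.0841 = 0.2892
B_P2 = 1 / 0.2892 = 3.4578
Ranking by B (broadest → narrowest): population P2 (3.46) > population P4 (2.71) > population P1 (2.31)

population P2 > population P4 > population P1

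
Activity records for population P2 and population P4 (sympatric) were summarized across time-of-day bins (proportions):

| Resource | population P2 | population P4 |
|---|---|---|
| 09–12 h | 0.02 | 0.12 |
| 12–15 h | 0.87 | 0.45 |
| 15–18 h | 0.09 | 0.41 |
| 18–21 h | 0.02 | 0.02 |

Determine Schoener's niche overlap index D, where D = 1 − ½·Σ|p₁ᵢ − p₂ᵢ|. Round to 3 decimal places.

0.580

Σ|p₁ᵢ − p₂ᵢ| = 0.10 + 0.42 + 0.32 + 0.00 = 0.84
D = 1 − ½ × 0.84 = 1 − 0.420 = 0.58000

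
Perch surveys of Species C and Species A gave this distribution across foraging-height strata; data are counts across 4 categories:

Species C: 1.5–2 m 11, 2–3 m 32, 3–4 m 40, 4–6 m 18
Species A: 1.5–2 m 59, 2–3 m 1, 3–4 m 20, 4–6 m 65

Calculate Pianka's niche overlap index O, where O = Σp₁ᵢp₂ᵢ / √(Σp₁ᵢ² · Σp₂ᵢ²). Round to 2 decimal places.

0.53

Proportions for Species C (n=101): 11/101=0.1089, 32/101=0.3168, 40/101=0.3960, 18/101=0.1782
Proportions for Species A (n=145): 59/145=0.4069, 1/145=0.0069, 20/145=0.1379, 65/145=0.4483
Σ p₁ᵢp₂ᵢ = 0.044311 + 0.002186 + 0.054608 + 0.079887 = 0.180992
Σp_1ᵢ² = 0.1089² + 0.3168² + 0.3960² + 0.1782² = 0.011859 + 0.100362 + 0.156816 + 0.031755 = 0.300792
Σp_2ᵢ² = 0.4069² + 0.0069² + 0.1379² + 0.4483² = 0.165568 + 0.000048 + 0.019016 + 0.200973 = 0.385605
O = 0.180992 / √(0.300792 × 0.385605) = 0.180992 / 0.3405685 = 0.5314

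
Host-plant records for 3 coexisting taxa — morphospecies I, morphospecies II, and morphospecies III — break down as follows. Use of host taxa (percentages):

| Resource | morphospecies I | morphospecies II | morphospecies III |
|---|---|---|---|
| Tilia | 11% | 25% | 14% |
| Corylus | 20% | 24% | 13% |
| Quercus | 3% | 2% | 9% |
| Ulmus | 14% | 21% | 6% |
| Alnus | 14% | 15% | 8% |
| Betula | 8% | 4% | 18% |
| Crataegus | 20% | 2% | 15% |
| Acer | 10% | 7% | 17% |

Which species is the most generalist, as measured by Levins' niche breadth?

morphospecies III

Convert percentages to proportions (divide by 100).
Σp_Iᵢ² = 0.11² + 0.20² + 0.03² + 0.14² + 0.14² + 0.08² + 0.20² + 0.10² = 0.0121 + 0.0400 + 0.0009 + 0.0196 + 0.0196 + 0.0064 + 0.0400 + 0.0100 = 0.1486
B_I = 1 / 0.1486 = 6.7295
Σp_IIᵢ² = 0.25² + 0.24² + 0.02² + 0.21² + 0.15² + 0.04² + 0.02² + 0.07² = 0.0625 + 0.0576 + 0.0004 + 0.0441 + 0.0225 + 0.0016 + 0.0004 + 0.0049 = 0.1940
B_II = 1 / 0.1940 = 5.1546
Σp_IIIᵢ² = 0.14² + 0.13² + 0.09² + 0.06² + 0.08² + 0.18² + 0.15² + 0.17² = 0.0196 + 0.0169 + 0.0081 + 0.0036 + 0.0064 + 0.0324 + 0.0225 + 0.0289 = 0.1384
B_III = 1 / 0.1384 = 7.2254
Highest B → broadest niche (most generalist): morphospecies III (B = 7.23).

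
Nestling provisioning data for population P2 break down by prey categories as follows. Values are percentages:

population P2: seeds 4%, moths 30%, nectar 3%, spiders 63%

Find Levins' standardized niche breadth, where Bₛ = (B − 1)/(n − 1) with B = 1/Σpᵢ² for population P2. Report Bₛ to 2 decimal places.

0.35

Convert percentages to proportions (divide by 100).
Σpᵢ² = 0.04² + 0.30² + 0.03² + 0.63² = 0.0016 + 0.0900 + 0.0009 + 0.3969 = 0.4894
B = 1 / 0.4894 = 2.0433
Bₛ = (B − 1)/(n − 1) = (2.0433 − 1)/(4 − 1) = 1.0433/3 = 0.3478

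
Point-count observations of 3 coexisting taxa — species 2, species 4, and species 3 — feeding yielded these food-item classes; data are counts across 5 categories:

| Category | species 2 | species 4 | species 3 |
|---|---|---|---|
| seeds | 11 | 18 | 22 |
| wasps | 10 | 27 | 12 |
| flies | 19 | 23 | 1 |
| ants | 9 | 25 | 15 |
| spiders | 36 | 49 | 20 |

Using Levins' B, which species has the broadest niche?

species 4

Proportions for species 2 (n=85): 11/85=0.1294, 10/85=0.1176, 19/85=0.2235, 9/85=0.1059, 36/85=0.4235
Proportions for species 4 (n=142): 18/142=0.1268, 27/142=0.1901, 23/142=0.1620, 25/142=0.1761, 49/142=0.3451
Proportions for species 3 (n=70): 22/70=0.3143, 12/70=0.1714, 1/70=0.0143, 15/70=0.2143, 20/70=0.2857
Σp_2ᵢ² = 0.1294² + 0.1176² + 0.2235² + 0.1059² + 0.4235² = 0.016744 + 0.013830 + 0.049952 + 0.011215 + 0.179352 = 0.271093
B_2 = 1 / 0.271093 = 3.6888
Σp_4ᵢ² = 0.1268² + 0.1901² + 0.1620² + 0.1761² + 0.3451² = 0.016078 + 0.036138 + 0.026244 + 0.031011 + 0.119094 = 0.228565
B_4 = 1 / 0.228565 = 4.3751
Σp_3ᵢ² = 0.3143² + 0.1714² + 0.0143² + 0.2143² + 0.2857² = 0.098784 + 0.029378 + 0.000204 + 0.045924 + 0.081624 = 0.255914
B_3 = 1 / 0.255914 = 3.9076
Highest B → broadest niche (most generalist): species 4 (B = 4.38).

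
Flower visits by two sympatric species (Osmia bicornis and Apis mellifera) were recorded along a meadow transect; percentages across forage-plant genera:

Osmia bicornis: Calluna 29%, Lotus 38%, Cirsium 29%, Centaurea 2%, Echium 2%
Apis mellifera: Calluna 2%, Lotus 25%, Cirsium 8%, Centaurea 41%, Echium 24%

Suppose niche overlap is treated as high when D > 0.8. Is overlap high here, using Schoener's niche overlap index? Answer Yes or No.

Convert percentages to proportions (divide by 100).
Σ|p₁ᵢ − p₂ᵢ| = 0.27 + 0.13 + 0.21 + 0.39 + 0.22 = 1.22
D = 1 − ½ × 1.22 = 1 − 0.610 = 0.3900
D = 0.3900 < 0.8 → No.

No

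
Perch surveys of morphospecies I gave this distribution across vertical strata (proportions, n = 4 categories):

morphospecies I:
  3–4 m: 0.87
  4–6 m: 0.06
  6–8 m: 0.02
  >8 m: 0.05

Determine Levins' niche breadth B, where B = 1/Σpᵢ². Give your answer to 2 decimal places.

1.31

Σpᵢ² = 0.87² + 0.06² + 0.02² + 0.05² = 0.7569 + 0.0036 + 0.0004 + 0.0025 = 0.7634
B = 1 / 0.7634 = 1.3099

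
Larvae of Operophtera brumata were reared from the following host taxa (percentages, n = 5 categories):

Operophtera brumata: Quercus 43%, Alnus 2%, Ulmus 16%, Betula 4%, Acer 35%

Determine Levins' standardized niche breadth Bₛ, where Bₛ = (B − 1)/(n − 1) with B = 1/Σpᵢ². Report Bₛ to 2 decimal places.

0.50

Convert percentages to proportions (divide by 100).
Σpᵢ² = 0.43² + 0.02² + 0.16² + 0.04² + 0.35² = 0.1849 + 0.0004 + 0.0256 + 0.0016 + 0.1225 = 0.3350
B = 1 / 0.3350 = 2.9851
Bₛ = (B − 1)/(n − 1) = (2.9851 − 1)/(5 − 1) = 1.9851/4 = 0.4963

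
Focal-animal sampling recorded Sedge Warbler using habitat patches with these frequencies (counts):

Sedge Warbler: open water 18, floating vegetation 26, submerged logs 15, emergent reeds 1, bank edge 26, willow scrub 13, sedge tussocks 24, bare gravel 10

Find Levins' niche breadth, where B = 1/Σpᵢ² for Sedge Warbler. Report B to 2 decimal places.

Proportions for Sedge Warbler (n=133): 18/133=0.1353, 26/133=0.1955, 15/133=0.1128, 1/133=0.0075, 26/133=0.1955, 13/133=0.0977, 24/133=0.1805, 10/133=0.0752
Σpᵢ² = 0.1353² + 0.1955² + 0.1128² + 0.0075² + 0.1955² + 0.0977² + 0.1805² + 0.0752² = 0.018306 + 0.038220 + 0.012724 + 0.000056 + 0.038220 + 0.009545 + 0.032580 + 0.005655 = 0.155306
B = 1 / 0.155306 = 6.4389

6.44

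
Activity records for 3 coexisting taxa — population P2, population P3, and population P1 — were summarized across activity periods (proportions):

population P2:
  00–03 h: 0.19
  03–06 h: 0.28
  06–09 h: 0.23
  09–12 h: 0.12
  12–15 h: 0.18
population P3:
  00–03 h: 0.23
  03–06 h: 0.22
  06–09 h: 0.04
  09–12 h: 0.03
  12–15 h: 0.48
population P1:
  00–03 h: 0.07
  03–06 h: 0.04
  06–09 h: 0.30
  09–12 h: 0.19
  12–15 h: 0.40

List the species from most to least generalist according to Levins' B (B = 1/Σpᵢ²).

Σp_P2ᵢ² = 0.19² + 0.28² + 0.23² + 0.12² + 0.18² = 0.0361 + 0.0784 + 0.0529 + 0.0144 + 0.0324 = 0.2142
B_P2 = 1 / 0.2142 = 4.6685
Σp_P3ᵢ² = 0.23² + 0.22² + 0.04² + 0.03² + 0.48² = 0.0529 + 0.0484 + 0.0016 + 0.0009 + 0.2304 = 0.3342
B_P3 = 1 / 0.3342 = 2.9922
Σp_P1ᵢ² = 0.07² + 0.04² + 0.30² + 0.19² + 0.40² = 0.0049 + 0.0016 + 0.0900 + 0.0361 + 0.1600 = 0.2926
B_P1 = 1 / 0.2926 = 3.4176
Ranking by B (broadest → narrowest): population P2 (4.67) > population P1 (3.42) > population P3 (2.99)

population P2 > population P1 > population P3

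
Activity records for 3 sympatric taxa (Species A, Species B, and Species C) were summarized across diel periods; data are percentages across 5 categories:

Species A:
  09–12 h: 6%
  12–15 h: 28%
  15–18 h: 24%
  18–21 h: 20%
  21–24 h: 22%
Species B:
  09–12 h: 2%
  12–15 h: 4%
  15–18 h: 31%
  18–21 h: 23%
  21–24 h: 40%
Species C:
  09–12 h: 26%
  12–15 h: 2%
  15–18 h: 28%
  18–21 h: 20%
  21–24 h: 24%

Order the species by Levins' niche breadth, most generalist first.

Species A > Species C > Species B

Convert percentages to proportions (divide by 100).
Σp_Aᵢ² = 0.06² + 0.28² + 0.24² + 0.20² + 0.22² = 0.0036 + 0.0784 + 0.0576 + 0.0400 + 0.0484 = 0.2280
B_A = 1 / 0.2280 = 4.3860
Σp_Bᵢ² = 0.02² + 0.04² + 0.31² + 0.23² + 0.40² = 0.0004 + 0.0016 + 0.0961 + 0.0529 + 0.1600 = 0.3110
B_B = 1 / 0.3110 = 3.2154
Σp_Cᵢ² = 0.26² + 0.02² + 0.28² + 0.20² + 0.24² = 0.0676 + 0.0004 + 0.0784 + 0.0400 + 0.0576 = 0.2440
B_C = 1 / 0.2440 = 4.0984
Ranking by B (broadest → narrowest): Species A (4.39) > Species C (4.10) > Species B (3.22)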